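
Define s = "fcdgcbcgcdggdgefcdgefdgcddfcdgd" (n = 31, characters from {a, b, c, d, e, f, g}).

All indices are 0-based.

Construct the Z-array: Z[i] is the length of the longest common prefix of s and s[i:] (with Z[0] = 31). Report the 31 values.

[31, 0, 0, 0, 0, 0, 0, 0, 0, 0, 0, 0, 0, 0, 0, 4, 0, 0, 0, 0, 1, 0, 0, 0, 0, 0, 4, 0, 0, 0, 0]

Z[0]=31
i=1: i≥r, start 0; Z[1]=0
i=2: i≥r, start 0; Z[2]=0
i=3: i≥r, start 0; Z[3]=0
i=4: i≥r, start 0; Z[4]=0
i=5: i≥r, start 0; Z[5]=0
i=6: i≥r, start 0; Z[6]=0
i=7: i≥r, start 0; Z[7]=0
i=8: i≥r, start 0; Z[8]=0
i=9: i≥r, start 0; Z[9]=0
i=10: i≥r, start 0; Z[10]=0
i=11: i≥r, start 0; Z[11]=0
i=12: i≥r, start 0; Z[12]=0
i=13: i≥r, start 0; Z[13]=0
i=14: i≥r, start 0; Z[14]=0
i=15: i≥r, start 0; Z[15]=4 grow→box=[15,19)
i=16: min(r-i=3, Z[1]=0)=0; Z[16]=0
i=17: min(r-i=2, Z[2]=0)=0; Z[17]=0
i=18: min(r-i=1, Z[3]=0)=0; Z[18]=0
i=19: i≥r, start 0; Z[19]=0
i=20: i≥r, start 0; Z[20]=1 grow→box=[20,21)
i=21: i≥r, start 0; Z[21]=0
i=22: i≥r, start 0; Z[22]=0
i=23: i≥r, start 0; Z[23]=0
i=24: i≥r, start 0; Z[24]=0
i=25: i≥r, start 0; Z[25]=0
i=26: i≥r, start 0; Z[26]=4 grow→box=[26,30)
i=27: min(r-i=3, Z[1]=0)=0; Z[27]=0
i=28: min(r-i=2, Z[2]=0)=0; Z[28]=0
i=29: min(r-i=1, Z[3]=0)=0; Z[29]=0
i=30: i≥r, start 0; Z[30]=0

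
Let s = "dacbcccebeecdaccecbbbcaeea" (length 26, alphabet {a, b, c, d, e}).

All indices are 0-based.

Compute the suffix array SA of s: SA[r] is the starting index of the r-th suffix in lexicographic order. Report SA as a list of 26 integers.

rank→(start, suffix):
  0 → (25, 'a')
  1 → (1, 'acbcccebeecdaccecbbbcaeea')
  2 → (13, 'accecbbbcaeea')
  3 → (22, 'aeea')
  4 → (18, 'bbbcaeea')
  5 → (19, 'bbcaeea')
  6 → (20, 'bcaeea')
  7 → (3, 'bcccebeecdaccecbbbcaeea')
  8 → (8, 'beecdaccecbbbcaeea')
  9 → (21, 'caeea')
  10 → (17, 'cbbbcaeea')
  11 → (2, 'cbcccebeecdaccecbbbcaeea')
  12 → (4, 'cccebeecdaccecbbbcaeea')
  13 → (5, 'ccebeecdaccecbbbcaeea')
  14 → (14, 'ccecbbbcaeea')
  15 → (11, 'cdaccecbbbcaeea')
  16 → (6, 'cebeecdaccecbbbcaeea')
  17 → (15, 'cecbbbcaeea')
  18 → (0, 'dacbcccebeecdaccecbbbcaeea')
  19 → (12, 'daccecbbbcaeea')
  20 → (24, 'ea')
  21 → (7, 'ebeecdaccecbbbcaeea')
  22 → (16, 'ecbbbcaeea')
  23 → (10, 'ecdaccecbbbcaeea')
  24 → (23, 'eea')
  25 → (9, 'eecdaccecbbbcaeea')

[25, 1, 13, 22, 18, 19, 20, 3, 8, 21, 17, 2, 4, 5, 14, 11, 6, 15, 0, 12, 24, 7, 16, 10, 23, 9]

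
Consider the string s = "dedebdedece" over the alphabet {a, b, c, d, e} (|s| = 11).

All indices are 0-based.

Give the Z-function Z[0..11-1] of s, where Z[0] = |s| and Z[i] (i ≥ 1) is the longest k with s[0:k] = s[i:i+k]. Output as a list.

[11, 0, 2, 0, 0, 4, 0, 2, 0, 0, 0]

Z[0]=11
i=1: i≥r, start 0; Z[1]=0
i=2: i≥r, start 0; Z[2]=2 grow→box=[2,4)
i=3: min(r-i=1, Z[1]=0)=0; Z[3]=0
i=4: i≥r, start 0; Z[4]=0
i=5: i≥r, start 0; Z[5]=4 grow→box=[5,9)
i=6: min(r-i=3, Z[1]=0)=0; Z[6]=0
i=7: min(r-i=2, Z[2]=2)=2; Z[7]=2
i=8: min(r-i=1, Z[3]=0)=0; Z[8]=0
i=9: i≥r, start 0; Z[9]=0
i=10: i≥r, start 0; Z[10]=0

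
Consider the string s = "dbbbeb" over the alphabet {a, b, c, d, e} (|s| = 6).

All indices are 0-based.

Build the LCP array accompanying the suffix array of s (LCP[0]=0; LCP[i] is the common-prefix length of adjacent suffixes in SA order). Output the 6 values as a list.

[0, 1, 2, 1, 0, 0]

rank | idx | suffix
   0 |   5 | b
   1 |   1 | bbbeb
   2 |   2 | bbeb
   3 |   3 | beb
   4 |   0 | dbbbeb
   5 |   4 | eb

SA = [5, 1, 2, 3, 0, 4]
rank  pair      lcp
   1  s[5:],s[1:]  1  'b'
   2  s[1:],s[2:]  2  'bb'
   3  s[2:],s[3:]  1  'b'
   4  s[3:],s[0:]  0  ''
   5  s[0:],s[4:]  0  ''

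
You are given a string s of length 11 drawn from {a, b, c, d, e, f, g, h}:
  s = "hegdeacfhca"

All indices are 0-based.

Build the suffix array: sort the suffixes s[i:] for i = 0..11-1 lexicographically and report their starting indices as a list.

[10, 5, 9, 6, 3, 4, 1, 7, 2, 8, 0]

rank→(start, suffix):
  0 → (10, 'a')
  1 → (5, 'acfhca')
  2 → (9, 'ca')
  3 → (6, 'cfhca')
  4 → (3, 'deacfhca')
  5 → (4, 'eacfhca')
  6 → (1, 'egdeacfhca')
  7 → (7, 'fhca')
  8 → (2, 'gdeacfhca')
  9 → (8, 'hca')
  10 → (0, 'hegdeacfhca')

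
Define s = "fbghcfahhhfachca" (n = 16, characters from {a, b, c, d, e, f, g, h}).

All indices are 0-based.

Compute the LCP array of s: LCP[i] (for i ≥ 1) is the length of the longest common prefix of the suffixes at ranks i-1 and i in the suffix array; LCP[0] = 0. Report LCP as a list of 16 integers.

[0, 1, 1, 0, 0, 1, 1, 0, 2, 1, 0, 0, 2, 1, 1, 2]

rank→(start, suffix):
  0 → (15, 'a')
  1 → (11, 'achca')
  2 → (6, 'ahhhfachca')
  3 → (1, 'bghcfahhhfachca')
  4 → (14, 'ca')
  5 → (4, 'cfahhhfachca')
  6 → (12, 'chca')
  7 → (10, 'fachca')
  8 → (5, 'fahhhfachca')
  9 → (0, 'fbghcfahhhfachca')
  10 → (2, 'ghcfahhhfachca')
  11 → (13, 'hca')
  12 → (3, 'hcfahhhfachca')
  13 → (9, 'hfachca')
  14 → (8, 'hhfachca')
  15 → (7, 'hhhfachca')

SA = [15, 11, 6, 1, 14, 4, 12, 10, 5, 0, 2, 13, 3, 9, 8, 7]
[i] adj suffixes → lcp
  [1] 15/11 → 1 ('a')
  [2] 11/6 → 1 ('a')
  [3] 6/1 → 0 ('')
  [4] 1/14 → 0 ('')
  [5] 14/4 → 1 ('c')
  [6] 4/12 → 1 ('c')
  [7] 12/10 → 0 ('')
  [8] 10/5 → 2 ('fa')
  [9] 5/0 → 1 ('f')
  [10] 0/2 → 0 ('')
  [11] 2/13 → 0 ('')
  [12] 13/3 → 2 ('hc')
  [13] 3/9 → 1 ('h')
  [14] 9/8 → 1 ('h')
  [15] 8/7 → 2 ('hh')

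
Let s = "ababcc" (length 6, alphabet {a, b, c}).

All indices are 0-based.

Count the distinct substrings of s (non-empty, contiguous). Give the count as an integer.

rank→(start, suffix):
  0 → (0, 'ababcc')
  1 → (2, 'abcc')
  2 → (1, 'babcc')
  3 → (3, 'bcc')
  4 → (5, 'c')
  5 → (4, 'cc')

SA = [0, 2, 1, 3, 5, 4]
rank  pair      lcp
   1  s[0:],s[2:]  2  'ab'
   2  s[2:],s[1:]  0  ''
   3  s[1:],s[3:]  1  'b'
   4  s[3:],s[5:]  0  ''
   5  s[5:],s[4:]  1  'c'

n(n+1)/2 = 6·7/2 = 21
Σ LCP = 0 + 2 + 0 + 1 + 0 + 1 = 4
distinct = 21 − 4 = 17

17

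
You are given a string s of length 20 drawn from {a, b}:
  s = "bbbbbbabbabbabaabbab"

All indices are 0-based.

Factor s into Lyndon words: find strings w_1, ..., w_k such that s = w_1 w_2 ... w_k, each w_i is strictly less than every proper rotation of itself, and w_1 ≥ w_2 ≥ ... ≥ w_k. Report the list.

emit factor 1: 'b' (i=0, period=1)
emit factor 2: 'b' (i=1, period=1)
emit factor 3: 'b' (i=2, period=1)
emit factor 4: 'b' (i=3, period=1)
emit factor 5: 'b' (i=4, period=1)
emit factor 6: 'b' (i=5, period=1)
emit factor 7: 'abb' (i=6, period=3)
emit factor 8: 'abb' (i=9, period=3)
emit factor 9: 'ab' (i=12, period=2)
emit factor 10: 'aabbab' (i=14, period=6)

["b", "b", "b", "b", "b", "b", "abb", "abb", "ab", "aabbab"]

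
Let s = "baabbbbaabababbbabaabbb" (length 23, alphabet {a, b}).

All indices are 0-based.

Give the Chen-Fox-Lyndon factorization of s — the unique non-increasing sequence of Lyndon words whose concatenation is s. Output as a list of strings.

["b", "aabbbb", "aabababbbabaabbb"]

emit factor 1: 'b' (i=0, period=1)
emit factor 2: 'aabbbb' (i=1, period=6)
emit factor 3: 'aabababbbabaabbb' (i=7, period=16)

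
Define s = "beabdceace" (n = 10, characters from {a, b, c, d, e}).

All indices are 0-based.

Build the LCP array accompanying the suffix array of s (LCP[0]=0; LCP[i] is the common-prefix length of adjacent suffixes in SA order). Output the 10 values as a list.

[0, 1, 0, 1, 0, 2, 0, 0, 1, 2]

sorted suffixes:
  #0 SA[0]=2  'abdceace'
  #1 SA[1]=7  'ace'
  #2 SA[2]=3  'bdceace'
  #3 SA[3]=0  'beabdceace'
  #4 SA[4]=8  'ce'
  #5 SA[5]=5  'ceace'
  #6 SA[6]=4  'dceace'
  #7 SA[7]=9  'e'
  #8 SA[8]=1  'eabdceace'
  #9 SA[9]=6  'eace'

SA = [2, 7, 3, 0, 8, 5, 4, 9, 1, 6]
rank  pair      lcp
   1  s[2:],s[7:]  1  'a'
   2  s[7:],s[3:]  0  ''
   3  s[3:],s[0:]  1  'b'
   4  s[0:],s[8:]  0  ''
   5  s[8:],s[5:]  2  'ce'
   6  s[5:],s[4:]  0  ''
   7  s[4:],s[9:]  0  ''
   8  s[9:],s[1:]  1  'e'
   9  s[1:],s[6:]  2  'ea'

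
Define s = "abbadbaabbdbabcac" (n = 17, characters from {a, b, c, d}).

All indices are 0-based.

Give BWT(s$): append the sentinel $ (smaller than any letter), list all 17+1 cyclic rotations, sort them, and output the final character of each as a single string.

rank  rotation            last
    0  $abbadbaabbdbabcac  c
    1  aabbdbabcac$abbadb  b
    2  abbadbaabbdbabcac$  $
    3  abbdbabcac$abbadba  a
    4  abcac$abbadbaabbdb  b
    5  ac$abbadbaabbdbabc  c
    6  adbaabbdbabcac$abb  b
    7  baabbdbabcac$abbad  d
    8  babcac$abbadbaabbd  d
    9  badbaabbdbabcac$ab  b
   10  bbadbaabbdbabcac$a  a
   11  bbdbabcac$abbadbaa  a
   12  bcac$abbadbaabbdba  a
   13  bdbabcac$abbadbaab  b
   14  c$abbadbaabbdbabca  a
   15  cac$abbadbaabbdbab  b
   16  dbaabbdbabcac$abba  a
   17  dbabcac$abbadbaabb  b

cb$abcbddbaaababab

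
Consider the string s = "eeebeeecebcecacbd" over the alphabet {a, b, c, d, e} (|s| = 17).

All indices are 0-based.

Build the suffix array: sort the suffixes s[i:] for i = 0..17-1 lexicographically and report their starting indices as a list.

[13, 9, 15, 3, 12, 14, 7, 10, 16, 8, 2, 11, 6, 1, 5, 0, 4]

sorted suffixes:
  #0 SA[0]=13  'acbd'
  #1 SA[1]=9  'bcecacbd'
  #2 SA[2]=15  'bd'
  #3 SA[3]=3  'beeecebcecacbd'
  #4 SA[4]=12  'cacbd'
  #5 SA[5]=14  'cbd'
  #6 SA[6]=7  'cebcecacbd'
  #7 SA[7]=10  'cecacbd'
  #8 SA[8]=16  'd'
  #9 SA[9]=8  'ebcecacbd'
  #10 SA[10]=2  'ebeeecebcecacbd'
  #11 SA[11]=11  'ecacbd'
  #12 SA[12]=6  'ecebcecacbd'
  #13 SA[13]=1  'eebeeecebcecacbd'
  #14 SA[14]=5  'eecebcecacbd'
  #15 SA[15]=0  'eeebeeecebcecacbd'
  #16 SA[16]=4  'eeecebcecacbd'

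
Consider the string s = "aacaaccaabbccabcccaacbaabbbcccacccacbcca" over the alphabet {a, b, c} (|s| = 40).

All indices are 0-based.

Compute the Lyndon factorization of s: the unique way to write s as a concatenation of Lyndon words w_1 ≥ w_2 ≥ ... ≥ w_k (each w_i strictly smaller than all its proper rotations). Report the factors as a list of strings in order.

["aacaacc", "aabbccabcccaacb", "aabbbcccacccacbcc", "a"]

emit factor 1: 'aacaacc' (i=0, period=7)
emit factor 2: 'aabbccabcccaacb' (i=7, period=15)
emit factor 3: 'aabbbcccacccacbcc' (i=22, period=17)
emit factor 4: 'a' (i=39, period=1)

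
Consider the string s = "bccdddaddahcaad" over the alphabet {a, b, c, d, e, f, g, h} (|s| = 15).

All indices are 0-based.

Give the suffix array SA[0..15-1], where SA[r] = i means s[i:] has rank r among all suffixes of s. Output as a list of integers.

[12, 13, 6, 9, 0, 11, 1, 2, 14, 5, 8, 4, 7, 3, 10]

rank→(start, suffix):
  0 → (12, 'aad')
  1 → (13, 'ad')
  2 → (6, 'addahcaad')
  3 → (9, 'ahcaad')
  4 → (0, 'bccdddaddahcaad')
  5 → (11, 'caad')
  6 → (1, 'ccdddaddahcaad')
  7 → (2, 'cdddaddahcaad')
  8 → (14, 'd')
  9 → (5, 'daddahcaad')
  10 → (8, 'dahcaad')
  11 → (4, 'ddaddahcaad')
  12 → (7, 'ddahcaad')
  13 → (3, 'dddaddahcaad')
  14 → (10, 'hcaad')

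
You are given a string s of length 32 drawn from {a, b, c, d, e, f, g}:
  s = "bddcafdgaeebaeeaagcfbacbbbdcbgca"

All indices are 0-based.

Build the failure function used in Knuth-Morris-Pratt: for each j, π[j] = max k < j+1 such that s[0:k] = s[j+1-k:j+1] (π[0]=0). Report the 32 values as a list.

π[0] = 0
j=1 s[j]='d': π[1]=0 (border '')
j=2 s[j]='d': π[2]=0 (border '')
j=3 s[j]='c': π[3]=0 (border '')
j=4 s[j]='a': π[4]=0 (border '')
j=5 s[j]='f': π[5]=0 (border '')
j=6 s[j]='d': π[6]=0 (border '')
j=7 s[j]='g': π[7]=0 (border '')
j=8 s[j]='a': π[8]=0 (border '')
j=9 s[j]='e': π[9]=0 (border '')
j=10 s[j]='e': π[10]=0 (border '')
j=11 s[j]='b': π[11]=1 (border 'b')
j=12 s[j]='a': k: 1→0; π[12]=0 (border '')
j=13 s[j]='e': π[13]=0 (border '')
j=14 s[j]='e': π[14]=0 (border '')
j=15 s[j]='a': π[15]=0 (border '')
j=16 s[j]='a': π[16]=0 (border '')
j=17 s[j]='g': π[17]=0 (border '')
j=18 s[j]='c': π[18]=0 (border '')
j=19 s[j]='f': π[19]=0 (border '')
j=20 s[j]='b': π[20]=1 (border 'b')
j=21 s[j]='a': k: 1→0; π[21]=0 (border '')
j=22 s[j]='c': π[22]=0 (border '')
j=23 s[j]='b': π[23]=1 (border 'b')
j=24 s[j]='b': k: 1→0; π[24]=1 (border 'b')
j=25 s[j]='b': k: 1→0; π[25]=1 (border 'b')
j=26 s[j]='d': π[26]=2 (border 'bd')
j=27 s[j]='c': k: 2→0; π[27]=0 (border '')
j=28 s[j]='b': π[28]=1 (border 'b')
j=29 s[j]='g': k: 1→0; π[29]=0 (border '')
j=30 s[j]='c': π[30]=0 (border '')
j=31 s[j]='a': π[31]=0 (border '')

[0, 0, 0, 0, 0, 0, 0, 0, 0, 0, 0, 1, 0, 0, 0, 0, 0, 0, 0, 0, 1, 0, 0, 1, 1, 1, 2, 0, 1, 0, 0, 0]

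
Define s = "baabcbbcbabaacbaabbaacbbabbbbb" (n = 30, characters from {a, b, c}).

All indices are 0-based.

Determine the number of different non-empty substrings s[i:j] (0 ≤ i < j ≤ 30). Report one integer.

sorted suffixes:
  #0 SA[0]=15  'aabbaacbbabbbbb'
  #1 SA[1]=1  'aabcbbcbabaacbaabbaacbbabbbbb'
  #2 SA[2]=11  'aacbaabbaacbbabbbbb'
  #3 SA[3]=19  'aacbbabbbbb'
  #4 SA[4]=9  'abaacbaabbaacbbabbbbb'
  #5 SA[5]=16  'abbaacbbabbbbb'
  #6 SA[6]=24  'abbbbb'
  #7 SA[7]=2  'abcbbcbabaacbaabbaacbbabbbbb'
  #8 SA[8]=12  'acbaabbaacbbabbbbb'
  #9 SA[9]=20  'acbbabbbbb'
  #10 SA[10]=29  'b'
  #11 SA[11]=14  'baabbaacbbabbbbb'
  #12 SA[12]=0  'baabcbbcbabaacbaabbaacbbabbbbb'
  #13 SA[13]=10  'baacbaabbaacbbabbbbb'
  #14 SA[14]=18  'baacbbabbbbb'
  #15 SA[15]=8  'babaacbaabbaacbbabbbbb'
  #16 SA[16]=23  'babbbbb'
  #17 SA[17]=28  'bb'
  #18 SA[18]=17  'bbaacbbabbbbb'
  #19 SA[19]=22  'bbabbbbb'
  #20 SA[20]=27  'bbb'
  #21 SA[21]=26  'bbbb'
  #22 SA[22]=25  'bbbbb'
  #23 SA[23]=5  'bbcbabaacbaabbaacbbabbbbb'
  #24 SA[24]=6  'bcbabaacbaabbaacbbabbbbb'
  #25 SA[25]=3  'bcbbcbabaacbaabbaacbbabbbbb'
  #26 SA[26]=13  'cbaabbaacbbabbbbb'
  #27 SA[27]=7  'cbabaacbaabbaacbbabbbbb'
  #28 SA[28]=21  'cbbabbbbb'
  #29 SA[29]=4  'cbbcbabaacbaabbaacbbabbbbb'

SA = [15, 1, 11, 19, 9, 16, 24, 2, 12, 20, 29, 14, 0, 10, 18, 8, 23, 28, 17, 22, 27, 26, 25, 5, 6, 3, 13, 7, 21, 4]
rank  pair      lcp
   1  s[15:],s[1:]  3  'aab'
   2  s[1:],s[11:]  2  'aa'
   3  s[11:],s[19:]  4  'aacb'
   4  s[19:],s[9:]  1  'a'
   5  s[9:],s[16:]  2  'ab'
   6  s[16:],s[24:]  3  'abb'
   7  s[24:],s[2:]  2  'ab'
   8  s[2:],s[12:]  1  'a'
   9  s[12:],s[20:]  3  'acb'
  10  s[20:],s[29:]  0  ''
  11  s[29:],s[14:]  1  'b'
  12  s[14:],s[0:]  4  'baab'
  13  s[0:],s[10:]  3  'baa'
  14  s[10:],s[18:]  5  'baacb'
  15  s[18:],s[8:]  2  'ba'
  16  s[8:],s[23:]  3  'bab'
  17  s[23:],s[28:]  1  'b'
  18  s[28:],s[17:]  2  'bb'
  19  s[17:],s[22:]  3  'bba'
  20  s[22:],s[27:]  2  'bb'
  21  s[27:],s[26:]  3  'bbb'
  22  s[26:],s[25:]  4  'bbbb'
  23  s[25:],s[5:]  2  'bb'
  24  s[5:],s[6:]  1  'b'
  25  s[6:],s[3:]  3  'bcb'
  26  s[3:],s[13:]  0  ''
  27  s[13:],s[7:]  3  'cba'
  28  s[7:],s[21:]  2  'cb'
  29  s[21:],s[4:]  3  'cbb'

n(n+1)/2 = 30·31/2 = 465
Σ LCP = 0 + 3 + 2 + 4 + 1 + 2 + 3 + 2 + 1 + 3 + 0 + 1 + 4 + 3 + 5 + 2 + 3 + 1 + 2 + 3 + 2 + 3 + 4 + 2 + 1 + 3 + 0 + 3 + 2 + 3 = 68
distinct = 465 − 68 = 397

397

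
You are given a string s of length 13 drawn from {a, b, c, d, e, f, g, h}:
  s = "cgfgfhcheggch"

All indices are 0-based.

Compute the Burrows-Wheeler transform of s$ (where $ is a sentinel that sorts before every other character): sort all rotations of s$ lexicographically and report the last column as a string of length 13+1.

rank  rotation        last
    0  $cgfgfhcheggch  h
    1  cgfgfhcheggch$  $
    2  ch$cgfgfhchegg  g
    3  cheggch$cgfgfh  h
    4  eggch$cgfgfhch  h
    5  fgfhcheggch$cg  g
    6  fhcheggch$cgfg  g
    7  gch$cgfgfhcheg  g
    8  gfgfhcheggch$c  c
    9  gfhcheggch$cgf  f
   10  ggch$cgfgfhche  e
   11  h$cgfgfhcheggc  c
   12  hcheggch$cgfgf  f
   13  heggch$cgfgfhc  c

h$ghhgggcfecfc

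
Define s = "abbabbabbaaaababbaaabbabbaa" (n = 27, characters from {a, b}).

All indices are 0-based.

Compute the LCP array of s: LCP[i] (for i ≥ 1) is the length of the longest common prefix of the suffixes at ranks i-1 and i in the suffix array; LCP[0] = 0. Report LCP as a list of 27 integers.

sorted suffixes:
  #0 SA[0]=26  'a'
  #1 SA[1]=25  'aa'
  #2 SA[2]=9  'aaaababbaaabbabbaa'
  #3 SA[3]=10  'aaababbaaabbabbaa'
  #4 SA[4]=17  'aaabbabbaa'
  #5 SA[5]=11  'aababbaaabbabbaa'
  #6 SA[6]=18  'aabbabbaa'
  #7 SA[7]=12  'ababbaaabbabbaa'
  #8 SA[8]=22  'abbaa'
  #9 SA[9]=6  'abbaaaababbaaabbabbaa'
  #10 SA[10]=14  'abbaaabbabbaa'
  #11 SA[11]=19  'abbabbaa'
  #12 SA[12]=3  'abbabbaaaababbaaabbabbaa'
  #13 SA[13]=0  'abbabbabbaaaababbaaabbabbaa'
  #14 SA[14]=24  'baa'
  #15 SA[15]=8  'baaaababbaaabbabbaa'
  #16 SA[16]=16  'baaabbabbaa'
  #17 SA[17]=21  'babbaa'
  #18 SA[18]=5  'babbaaaababbaaabbabbaa'
  #19 SA[19]=13  'babbaaabbabbaa'
  #20 SA[20]=2  'babbabbaaaababbaaabbabbaa'
  #21 SA[21]=23  'bbaa'
  #22 SA[22]=7  'bbaaaababbaaabbabbaa'
  #23 SA[23]=15  'bbaaabbabbaa'
  #24 SA[24]=20  'bbabbaa'
  #25 SA[25]=4  'bbabbaaaababbaaabbabbaa'
  #26 SA[26]=1  'bbabbabbaaaababbaaabbabbaa'

SA = [26, 25, 9, 10, 17, 11, 18, 12, 22, 6, 14, 19, 3, 0, 24, 8, 16, 21, 5, 13, 2, 23, 7, 15, 20, 4, 1]
rank  pair      lcp
   1  s[26:],s[25:]  1  'a'
   2  s[25:],s[9:]  2  'aa'
   3  s[9:],s[10:]  3  'aaa'
   4  s[10:],s[17:]  4  'aaab'
   5  s[17:],s[11:]  2  'aa'
   6  s[11:],s[18:]  3  'aab'
   7  s[18:],s[12:]  1  'a'
   8  s[12:],s[22:]  2  'ab'
   9  s[22:],s[6:]  5  'abbaa'
  10  s[6:],s[14:]  6  'abbaaa'
  11  s[14:],s[19:]  4  'abba'
  12  s[19:],s[3:]  8  'abbabbaa'
  13  s[3:],s[0:]  7  'abbabba'
  14  s[0:],s[24:]  0  ''
  15  s[24:],s[8:]  3  'baa'
  16  s[8:],s[16:]  4  'baaa'
  17  s[16:],s[21:]  2  'ba'
  18  s[21:],s[5:]  6  'babbaa'
  19  s[5:],s[13:]  7  'babbaaa'
  20  s[13:],s[2:]  5  'babba'
  21  s[2:],s[23:]  1  'b'
  22  s[23:],s[7:]  4  'bbaa'
  23  s[7:],s[15:]  5  'bbaaa'
  24  s[15:],s[20:]  3  'bba'
  25  s[20:],s[4:]  7  'bbabbaa'
  26  s[4:],s[1:]  6  'bbabba'

[0, 1, 2, 3, 4, 2, 3, 1, 2, 5, 6, 4, 8, 7, 0, 3, 4, 2, 6, 7, 5, 1, 4, 5, 3, 7, 6]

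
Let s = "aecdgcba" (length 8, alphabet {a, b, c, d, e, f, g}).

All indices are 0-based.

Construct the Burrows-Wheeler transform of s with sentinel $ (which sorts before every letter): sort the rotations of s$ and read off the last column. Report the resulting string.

rank  rotation   last
    0  $aecdgcba  a
    1  a$aecdgcb  b
    2  aecdgcba$  $
    3  ba$aecdgc  c
    4  cba$aecdg  g
    5  cdgcba$ae  e
    6  dgcba$aec  c
    7  ecdgcba$a  a
    8  gcba$aecd  d

ab$cgecad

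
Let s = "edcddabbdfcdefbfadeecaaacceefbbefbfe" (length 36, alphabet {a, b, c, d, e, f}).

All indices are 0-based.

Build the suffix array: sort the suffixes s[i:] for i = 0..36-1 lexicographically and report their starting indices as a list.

[21, 22, 5, 23, 16, 6, 29, 7, 30, 14, 33, 20, 24, 2, 10, 25, 4, 1, 3, 17, 11, 8, 35, 19, 0, 18, 26, 27, 12, 31, 15, 28, 13, 32, 9, 34]

rank | idx | suffix
   0 |  21 | aaacceefbbefbfe
   1 |  22 | aacceefbbefbfe
   2 |   5 | abbdfcdefbfadeecaaacceefbbefbfe
   3 |  23 | acceefbbefbfe
   4 |  16 | adeecaaacceefbbefbfe
   5 |   6 | bbdfcdefbfadeecaaacceefbbefbfe
   6 |  29 | bbefbfe
   7 |   7 | bdfcdefbfadeecaaacceefbbefbfe
   8 |  30 | befbfe
   9 |  14 | bfadeecaaacceefbbefbfe
  10 |  33 | bfe
  11 |  20 | caaacceefbbefbfe
  12 |  24 | cceefbbefbfe
  13 |   2 | cddabbdfcdefbfadeecaaacceefbbefbfe
  14 |  10 | cdefbfadeecaaacceefbbefbfe
  15 |  25 | ceefbbefbfe
  16 |   4 | dabbdfcdefbfadeecaaacceefbbefbfe
  17 |   1 | dcddabbdfcdefbfadeecaaacceefbbefbfe
  18 |   3 | ddabbdfcdefbfadeecaaacceefbbefbfe
  19 |  17 | deecaaacceefbbefbfe
  20 |  11 | defbfadeecaaacceefbbefbfe
  21 |   8 | dfcdefbfadeecaaacceefbbefbfe
  22 |  35 | e
  23 |  19 | ecaaacceefbbefbfe
  24 |   0 | edcddabbdfcdefbfadeecaaacceefbbefbfe
  25 |  18 | eecaaacceefbbefbfe
  26 |  26 | eefbbefbfe
  27 |  27 | efbbefbfe
  28 |  12 | efbfadeecaaacceefbbefbfe
  29 |  31 | efbfe
  30 |  15 | fadeecaaacceefbbefbfe
  31 |  28 | fbbefbfe
  32 |  13 | fbfadeecaaacceefbbefbfe
  33 |  32 | fbfe
  34 |   9 | fcdefbfadeecaaacceefbbefbfe
  35 |  34 | fe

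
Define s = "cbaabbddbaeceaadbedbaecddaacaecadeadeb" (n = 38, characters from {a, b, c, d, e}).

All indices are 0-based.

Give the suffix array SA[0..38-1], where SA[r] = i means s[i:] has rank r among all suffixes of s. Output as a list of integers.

[2, 25, 13, 3, 26, 14, 31, 34, 28, 20, 9, 37, 1, 19, 8, 4, 5, 16, 30, 27, 0, 22, 11, 24, 18, 7, 15, 23, 6, 32, 35, 12, 33, 36, 29, 21, 10, 17]

rank | idx | suffix
   0 |   2 | aabbddbaeceaadbedbaecddaacaecadeadeb
   1 |  25 | aacaecadeadeb
   2 |  13 | aadbedbaecddaacaecadeadeb
   3 |   3 | abbddbaeceaadbedbaecddaacaecadeadeb
   4 |  26 | acaecadeadeb
   5 |  14 | adbedbaecddaacaecadeadeb
   6 |  31 | adeadeb
   7 |  34 | adeb
   8 |  28 | aecadeadeb
   9 |  20 | aecddaacaecadeadeb
  10 |   9 | aeceaadbedbaecddaacaecadeadeb
  11 |  37 | b
  12 |   1 | baabbddbaeceaadbedbaecddaacaecadeadeb
  13 |  19 | baecddaacaecadeadeb
  14 |   8 | baeceaadbedbaecddaacaecadeadeb
  15 |   4 | bbddbaeceaadbedbaecddaacaecadeadeb
  16 |   5 | bddbaeceaadbedbaecddaacaecadeadeb
  17 |  16 | bedbaecddaacaecadeadeb
  18 |  30 | cadeadeb
  19 |  27 | caecadeadeb
  20 |   0 | cbaabbddbaeceaadbedbaecddaacaecadeadeb
  21 |  22 | cddaacaecadeadeb
  22 |  11 | ceaadbedbaecddaacaecadeadeb
  23 |  24 | daacaecadeadeb
  24 |  18 | dbaecddaacaecadeadeb
  25 |   7 | dbaeceaadbedbaecddaacaecadeadeb
  26 |  15 | dbedbaecddaacaecadeadeb
  27 |  23 | ddaacaecadeadeb
  28 |   6 | ddbaeceaadbedbaecddaacaecadeadeb
  29 |  32 | deadeb
  30 |  35 | deb
  31 |  12 | eaadbedbaecddaacaecadeadeb
  32 |  33 | eadeb
  33 |  36 | eb
  34 |  29 | ecadeadeb
  35 |  21 | ecddaacaecadeadeb
  36 |  10 | eceaadbedbaecddaacaecadeadeb
  37 |  17 | edbaecddaacaecadeadeb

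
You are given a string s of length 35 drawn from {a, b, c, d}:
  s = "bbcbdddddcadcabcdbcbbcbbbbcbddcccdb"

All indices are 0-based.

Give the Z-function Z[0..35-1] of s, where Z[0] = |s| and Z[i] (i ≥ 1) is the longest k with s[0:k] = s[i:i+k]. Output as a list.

Z[0]=35
i=1: fresh scan; Z[1]=1 scan→box=[1,2)
i=2: fresh scan; Z[2]=0
i=3: fresh scan; Z[3]=1 scan→box=[3,4)
i=4: fresh scan; Z[4]=0
i=5: fresh scan; Z[5]=0
i=6: fresh scan; Z[6]=0
i=7: fresh scan; Z[7]=0
i=8: fresh scan; Z[8]=0
i=9: fresh scan; Z[9]=0
i=10: fresh scan; Z[10]=0
i=11: fresh scan; Z[11]=0
i=12: fresh scan; Z[12]=0
i=13: fresh scan; Z[13]=0
i=14: fresh scan; Z[14]=1 scan→box=[14,15)
i=15: fresh scan; Z[15]=0
i=16: fresh scan; Z[16]=0
i=17: fresh scan; Z[17]=1 scan→box=[17,18)
i=18: fresh scan; Z[18]=0
i=19: fresh scan; Z[19]=4 scan→box=[19,23)
i=20: min(r-i=3, Z[1]=1)=1; Z[20]=1
i=21: min(r-i=2, Z[2]=0)=0; Z[21]=0
i=22: min(r-i=1, Z[3]=1)=1; Z[22]=2 scan→box=[22,24)
i=23: min(r-i=1, Z[1]=1)=1; Z[23]=2 scan→box=[23,25)
i=24: min(r-i=1, Z[1]=1)=1; Z[24]=6 scan→box=[24,30)
i=25: min(r-i=5, Z[1]=1)=1; Z[25]=1
i=26: min(r-i=4, Z[2]=0)=0; Z[26]=0
i=27: min(r-i=3, Z[3]=1)=1; Z[27]=1
i=28: min(r-i=2, Z[4]=0)=0; Z[28]=0
i=29: min(r-i=1, Z[5]=0)=0; Z[29]=0
i=30: fresh scan; Z[30]=0
i=31: fresh scan; Z[31]=0
i=32: fresh scan; Z[32]=0
i=33: fresh scan; Z[33]=0
i=34: fresh scan; Z[34]=1 scan→box=[34,35)

[35, 1, 0, 1, 0, 0, 0, 0, 0, 0, 0, 0, 0, 0, 1, 0, 0, 1, 0, 4, 1, 0, 2, 2, 6, 1, 0, 1, 0, 0, 0, 0, 0, 0, 1]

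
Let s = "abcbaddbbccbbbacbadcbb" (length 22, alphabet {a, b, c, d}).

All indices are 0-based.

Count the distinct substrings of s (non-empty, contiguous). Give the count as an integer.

221

rank | idx | suffix
   0 |   0 | abcbaddbbccbbbacbadcbb
   1 |  14 | acbadcbb
   2 |  17 | adcbb
   3 |   4 | addbbccbbbacbadcbb
   4 |  21 | b
   5 |  13 | bacbadcbb
   6 |  16 | badcbb
   7 |   3 | baddbbccbbbacbadcbb
   8 |  20 | bb
   9 |  12 | bbacbadcbb
  10 |  11 | bbbacbadcbb
  11 |   7 | bbccbbbacbadcbb
  12 |   1 | bcbaddbbccbbbacbadcbb
  13 |   8 | bccbbbacbadcbb
  14 |  15 | cbadcbb
  15 |   2 | cbaddbbccbbbacbadcbb
  16 |  19 | cbb
  17 |  10 | cbbbacbadcbb
  18 |   9 | ccbbbacbadcbb
  19 |   6 | dbbccbbbacbadcbb
  20 |  18 | dcbb
  21 |   5 | ddbbccbbbacbadcbb

SA = [0, 14, 17, 4, 21, 13, 16, 3, 20, 12, 11, 7, 1, 8, 15, 2, 19, 10, 9, 6, 18, 5]
[i] adj suffixes → lcp
  [1] 0/14 → 1 ('a')
  [2] 14/17 → 1 ('a')
  [3] 17/4 → 2 ('ad')
  [4] 4/21 → 0 ('')
  [5] 21/13 → 1 ('b')
  [6] 13/16 → 2 ('ba')
  [7] 16/3 → 3 ('bad')
  [8] 3/20 → 1 ('b')
  [9] 20/12 → 2 ('bb')
  [10] 12/11 → 2 ('bb')
  [11] 11/7 → 2 ('bb')
  [12] 7/1 → 1 ('b')
  [13] 1/8 → 2 ('bc')
  [14] 8/15 → 0 ('')
  [15] 15/2 → 4 ('cbad')
  [16] 2/19 → 2 ('cb')
  [17] 19/10 → 3 ('cbb')
  [18] 10/9 → 1 ('c')
  [19] 9/6 → 0 ('')
  [20] 6/18 → 1 ('d')
  [21] 18/5 → 1 ('d')

n(n+1)/2 = 22·23/2 = 253
Σ LCP = 0 + 1 + 1 + 2 + 0 + 1 + 2 + 3 + 1 + 2 + 2 + 2 + 1 + 2 + 0 + 4 + 2 + 3 + 1 + 0 + 1 + 1 = 32
distinct = 253 − 32 = 221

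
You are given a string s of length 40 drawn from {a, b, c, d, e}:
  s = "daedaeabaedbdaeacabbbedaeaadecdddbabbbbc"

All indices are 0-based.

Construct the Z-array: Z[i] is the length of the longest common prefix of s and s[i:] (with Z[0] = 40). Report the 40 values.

[40, 0, 0, 3, 0, 0, 0, 0, 0, 0, 1, 0, 3, 0, 0, 0, 0, 0, 0, 0, 0, 0, 3, 0, 0, 0, 0, 1, 0, 0, 1, 1, 1, 0, 0, 0, 0, 0, 0, 0]

Z[0]=40
i=1: outside box; Z[1]=0
i=2: outside box; Z[2]=0
i=3: outside box; Z[3]=3 scan→box=[3,6)
i=4: min(r-i=2, Z[1]=0)=0; Z[4]=0
i=5: min(r-i=1, Z[2]=0)=0; Z[5]=0
i=6: outside box; Z[6]=0
i=7: outside box; Z[7]=0
i=8: outside box; Z[8]=0
i=9: outside box; Z[9]=0
i=10: outside box; Z[10]=1 scan→box=[10,11)
i=11: outside box; Z[11]=0
i=12: outside box; Z[12]=3 scan→box=[12,15)
i=13: min(r-i=2, Z[1]=0)=0; Z[13]=0
i=14: min(r-i=1, Z[2]=0)=0; Z[14]=0
i=15: outside box; Z[15]=0
i=16: outside box; Z[16]=0
i=17: outside box; Z[17]=0
i=18: outside box; Z[18]=0
i=19: outside box; Z[19]=0
i=20: outside box; Z[20]=0
i=21: outside box; Z[21]=0
i=22: outside box; Z[22]=3 scan→box=[22,25)
i=23: min(r-i=2, Z[1]=0)=0; Z[23]=0
i=24: min(r-i=1, Z[2]=0)=0; Z[24]=0
i=25: outside box; Z[25]=0
i=26: outside box; Z[26]=0
i=27: outside box; Z[27]=1 scan→box=[27,28)
i=28: outside box; Z[28]=0
i=29: outside box; Z[29]=0
i=30: outside box; Z[30]=1 scan→box=[30,31)
i=31: outside box; Z[31]=1 scan→box=[31,32)
i=32: outside box; Z[32]=1 scan→box=[32,33)
i=33: outside box; Z[33]=0
i=34: outside box; Z[34]=0
i=35: outside box; Z[35]=0
i=36: outside box; Z[36]=0
i=37: outside box; Z[37]=0
i=38: outside box; Z[38]=0
i=39: outside box; Z[39]=0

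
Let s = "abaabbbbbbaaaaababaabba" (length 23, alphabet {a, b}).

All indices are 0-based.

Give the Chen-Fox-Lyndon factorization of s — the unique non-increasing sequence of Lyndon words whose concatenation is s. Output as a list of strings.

["ab", "aabbbbbb", "aaaaababaabb", "a"]

emit factor 1: 'ab' (i=0, period=2)
emit factor 2: 'aabbbbbb' (i=2, period=8)
emit factor 3: 'aaaaababaabb' (i=10, period=12)
emit factor 4: 'a' (i=22, period=1)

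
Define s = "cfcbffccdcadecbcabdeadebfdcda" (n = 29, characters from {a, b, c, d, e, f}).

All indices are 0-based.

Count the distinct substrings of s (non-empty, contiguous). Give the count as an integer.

402

rank→(start, suffix):
  0 → (28, 'a')
  1 → (16, 'abdeadebfdcda')
  2 → (20, 'adebfdcda')
  3 → (10, 'adecbcabdeadebfdcda')
  4 → (14, 'bcabdeadebfdcda')
  5 → (17, 'bdeadebfdcda')
  6 → (23, 'bfdcda')
  7 → (3, 'bffccdcadecbcabdeadebfdcda')
  8 → (15, 'cabdeadebfdcda')
  9 → (9, 'cadecbcabdeadebfdcda')
  10 → (13, 'cbcabdeadebfdcda')
  11 → (2, 'cbffccdcadecbcabdeadebfdcda')
  12 → (6, 'ccdcadecbcabdeadebfdcda')
  13 → (26, 'cda')
  14 → (7, 'cdcadecbcabdeadebfdcda')
  15 → (0, 'cfcbffccdcadecbcabdeadebfdcda')
  16 → (27, 'da')
  17 → (8, 'dcadecbcabdeadebfdcda')
  18 → (25, 'dcda')
  19 → (18, 'deadebfdcda')
  20 → (21, 'debfdcda')
  21 → (11, 'decbcabdeadebfdcda')
  22 → (19, 'eadebfdcda')
  23 → (22, 'ebfdcda')
  24 → (12, 'ecbcabdeadebfdcda')
  25 → (1, 'fcbffccdcadecbcabdeadebfdcda')
  26 → (5, 'fccdcadecbcabdeadebfdcda')
  27 → (24, 'fdcda')
  28 → (4, 'ffccdcadecbcabdeadebfdcda')

SA = [28, 16, 20, 10, 14, 17, 23, 3, 15, 9, 13, 2, 6, 26, 7, 0, 27, 8, 25, 18, 21, 11, 19, 22, 12, 1, 5, 24, 4]
rank  pair      lcp
   1  s[28:],s[16:]  1  'a'
   2  s[16:],s[20:]  1  'a'
   3  s[20:],s[10:]  3  'ade'
   4  s[10:],s[14:]  0  ''
   5  s[14:],s[17:]  1  'b'
   6  s[17:],s[23:]  1  'b'
   7  s[23:],s[3:]  2  'bf'
   8  s[3:],s[15:]  0  ''
   9  s[15:],s[9:]  2  'ca'
  10  s[9:],s[13:]  1  'c'
  11  s[13:],s[2:]  2  'cb'
  12  s[2:],s[6:]  1  'c'
  13  s[6:],s[26:]  1  'c'
  14  s[26:],s[7:]  2  'cd'
  15  s[7:],s[0:]  1  'c'
  16  s[0:],s[27:]  0  ''
  17  s[27:],s[8:]  1  'd'
  18  s[8:],s[25:]  2  'dc'
  19  s[25:],s[18:]  1  'd'
  20  s[18:],s[21:]  2  'de'
  21  s[21:],s[11:]  2  'de'
  22  s[11:],s[19:]  0  ''
  23  s[19:],s[22:]  1  'e'
  24  s[22:],s[12:]  1  'e'
  25  s[12:],s[1:]  0  ''
  26  s[1:],s[5:]  2  'fc'
  27  s[5:],s[24:]  1  'f'
  28  s[24:],s[4:]  1  'f'

n(n+1)/2 = 29·30/2 = 435
Σ LCP = 0 + 1 + 1 + 3 + 0 + 1 + 1 + 2 + 0 + 2 + 1 + 2 + 1 + 1 + 2 + 1 + 0 + 1 + 2 + 1 + 2 + 2 + 0 + 1 + 1 + 0 + 2 + 1 + 1 = 33
distinct = 435 − 33 = 402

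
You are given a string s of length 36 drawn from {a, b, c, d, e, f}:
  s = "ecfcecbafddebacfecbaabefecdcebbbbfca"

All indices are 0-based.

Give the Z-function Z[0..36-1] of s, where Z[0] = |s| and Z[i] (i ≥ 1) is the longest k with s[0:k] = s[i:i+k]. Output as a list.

Z[0]=36
i=1: i≥r, start 0; Z[1]=0
i=2: i≥r, start 0; Z[2]=0
i=3: i≥r, start 0; Z[3]=0
i=4: i≥r, start 0; Z[4]=2 grow→box=[4,6)
i=5: min(r-i=1, Z[1]=0)=0; Z[5]=0
i=6: i≥r, start 0; Z[6]=0
i=7: i≥r, start 0; Z[7]=0
i=8: i≥r, start 0; Z[8]=0
i=9: i≥r, start 0; Z[9]=0
i=10: i≥r, start 0; Z[10]=0
i=11: i≥r, start 0; Z[11]=1 grow→box=[11,12)
i=12: i≥r, start 0; Z[12]=0
i=13: i≥r, start 0; Z[13]=0
i=14: i≥r, start 0; Z[14]=0
i=15: i≥r, start 0; Z[15]=0
i=16: i≥r, start 0; Z[16]=2 grow→box=[16,18)
i=17: min(r-i=1, Z[1]=0)=0; Z[17]=0
i=18: i≥r, start 0; Z[18]=0
i=19: i≥r, start 0; Z[19]=0
i=20: i≥r, start 0; Z[20]=0
i=21: i≥r, start 0; Z[21]=0
i=22: i≥r, start 0; Z[22]=1 grow→box=[22,23)
i=23: i≥r, start 0; Z[23]=0
i=24: i≥r, start 0; Z[24]=2 grow→box=[24,26)
i=25: min(r-i=1, Z[1]=0)=0; Z[25]=0
i=26: i≥r, start 0; Z[26]=0
i=27: i≥r, start 0; Z[27]=0
i=28: i≥r, start 0; Z[28]=1 grow→box=[28,29)
i=29: i≥r, start 0; Z[29]=0
i=30: i≥r, start 0; Z[30]=0
i=31: i≥r, start 0; Z[31]=0
i=32: i≥r, start 0; Z[32]=0
i=33: i≥r, start 0; Z[33]=0
i=34: i≥r, start 0; Z[34]=0
i=35: i≥r, start 0; Z[35]=0

[36, 0, 0, 0, 2, 0, 0, 0, 0, 0, 0, 1, 0, 0, 0, 0, 2, 0, 0, 0, 0, 0, 1, 0, 2, 0, 0, 0, 1, 0, 0, 0, 0, 0, 0, 0]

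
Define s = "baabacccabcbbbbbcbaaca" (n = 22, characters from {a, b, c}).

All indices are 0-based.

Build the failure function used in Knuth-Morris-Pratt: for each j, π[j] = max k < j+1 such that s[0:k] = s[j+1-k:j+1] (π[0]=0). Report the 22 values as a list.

[0, 0, 0, 1, 2, 0, 0, 0, 0, 1, 0, 1, 1, 1, 1, 1, 0, 1, 2, 3, 0, 0]

π[0] = 0
j=1 s[j]='a': π[1]=0 (border '')
j=2 s[j]='a': π[2]=0 (border '')
j=3 s[j]='b': π[3]=1 (border 'b')
j=4 s[j]='a': π[4]=2 (border 'ba')
j=5 s[j]='c': k: 2→0; π[5]=0 (border '')
j=6 s[j]='c': π[6]=0 (border '')
j=7 s[j]='c': π[7]=0 (border '')
j=8 s[j]='a': π[8]=0 (border '')
j=9 s[j]='b': π[9]=1 (border 'b')
j=10 s[j]='c': k: 1→0; π[10]=0 (border '')
j=11 s[j]='b': π[11]=1 (border 'b')
j=12 s[j]='b': k: 1→0; π[12]=1 (border 'b')
j=13 s[j]='b': k: 1→0; π[13]=1 (border 'b')
j=14 s[j]='b': k: 1→0; π[14]=1 (border 'b')
j=15 s[j]='b': k: 1→0; π[15]=1 (border 'b')
j=16 s[j]='c': k: 1→0; π[16]=0 (border '')
j=17 s[j]='b': π[17]=1 (border 'b')
j=18 s[j]='a': π[18]=2 (border 'ba')
j=19 s[j]='a': π[19]=3 (border 'baa')
j=20 s[j]='c': k: 3→0; π[20]=0 (border '')
j=21 s[j]='a': π[21]=0 (border '')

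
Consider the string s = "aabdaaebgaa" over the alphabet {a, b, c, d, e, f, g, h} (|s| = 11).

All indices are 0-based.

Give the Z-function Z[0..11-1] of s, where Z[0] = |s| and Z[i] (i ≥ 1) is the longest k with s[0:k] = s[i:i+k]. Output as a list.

[11, 1, 0, 0, 2, 1, 0, 0, 0, 2, 1]

Z[0]=11
i=1: outside box; Z[1]=1 extend→box=[1,2)
i=2: outside box; Z[2]=0
i=3: outside box; Z[3]=0
i=4: outside box; Z[4]=2 extend→box=[4,6)
i=5: min(r-i=1, Z[1]=1)=1; Z[5]=1
i=6: outside box; Z[6]=0
i=7: outside box; Z[7]=0
i=8: outside box; Z[8]=0
i=9: outside box; Z[9]=2 extend→box=[9,11)
i=10: min(r-i=1, Z[1]=1)=1; Z[10]=1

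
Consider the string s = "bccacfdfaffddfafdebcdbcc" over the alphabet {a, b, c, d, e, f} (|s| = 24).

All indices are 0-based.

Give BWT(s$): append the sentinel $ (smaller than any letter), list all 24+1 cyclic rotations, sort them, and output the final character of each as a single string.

rank  rotation                   last
    0  $bccacfdfaffddfafdebcdbcc  c
    1  acfdfaffddfafdebcdbcc$bcc  c
    2  afdebcdbcc$bccacfdfaffddf  f
    3  affddfafdebcdbcc$bccacfdf  f
    4  bcc$bccacfdfaffddfafdebcd  d
    5  bccacfdfaffddfafdebcdbcc$  $
    6  bcdbcc$bccacfdfaffddfafde  e
    7  c$bccacfdfaffddfafdebcdbc  c
    8  cacfdfaffddfafdebcdbcc$bc  c
    9  cc$bccacfdfaffddfafdebcdb  b
   10  ccacfdfaffddfafdebcdbcc$b  b
   11  cdbcc$bccacfdfaffddfafdeb  b
   12  cfdfaffddfafdebcdbcc$bcca  a
   13  dbcc$bccacfdfaffddfafdebc  c
   14  ddfafdebcdbcc$bccacfdfaff  f
   15  debcdbcc$bccacfdfaffddfaf  f
   16  dfafdebcdbcc$bccacfdfaffd  d
   17  dfaffddfafdebcdbcc$bccacf  f
   18  ebcdbcc$bccacfdfaffddfafd  d
   19  fafdebcdbcc$bccacfdfaffdd  d
   20  faffddfafdebcdbcc$bccacfd  d
   21  fddfafdebcdbcc$bccacfdfaf  f
   22  fdebcdbcc$bccacfdfaffddfa  a
   23  fdfaffddfafdebcdbcc$bccac  c
   24  ffddfafdebcdbcc$bccacfdfa  a

ccffd$eccbbbacffdfdddfaca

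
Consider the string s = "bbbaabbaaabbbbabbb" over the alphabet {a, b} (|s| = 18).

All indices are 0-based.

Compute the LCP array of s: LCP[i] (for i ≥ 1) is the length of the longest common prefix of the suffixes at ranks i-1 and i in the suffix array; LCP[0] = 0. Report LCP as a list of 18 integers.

[0, 2, 4, 1, 3, 4, 0, 1, 3, 2, 1, 2, 4, 3, 2, 3, 4, 3]

sorted suffixes:
  #0 SA[0]=7  'aaabbbbabbb'
  #1 SA[1]=3  'aabbaaabbbbabbb'
  #2 SA[2]=8  'aabbbbabbb'
  #3 SA[3]=4  'abbaaabbbbabbb'
  #4 SA[4]=14  'abbb'
  #5 SA[5]=9  'abbbbabbb'
  #6 SA[6]=17  'b'
  #7 SA[7]=6  'baaabbbbabbb'
  #8 SA[8]=2  'baabbaaabbbbabbb'
  #9 SA[9]=13  'babbb'
  #10 SA[10]=16  'bb'
  #11 SA[11]=5  'bbaaabbbbabbb'
  #12 SA[12]=1  'bbaabbaaabbbbabbb'
  #13 SA[13]=12  'bbabbb'
  #14 SA[14]=15  'bbb'
  #15 SA[15]=0  'bbbaabbaaabbbbabbb'
  #16 SA[16]=11  'bbbabbb'
  #17 SA[17]=10  'bbbbabbb'

SA = [7, 3, 8, 4, 14, 9, 17, 6, 2, 13, 16, 5, 1, 12, 15, 0, 11, 10]
rank  pair      lcp
   1  s[7:],s[3:]  2  'aa'
   2  s[3:],s[8:]  4  'aabb'
   3  s[8:],s[4:]  1  'a'
   4  s[4:],s[14:]  3  'abb'
   5  s[14:],s[9:]  4  'abbb'
   6  s[9:],s[17:]  0  ''
   7  s[17:],s[6:]  1  'b'
   8  s[6:],s[2:]  3  'baa'
   9  s[2:],s[13:]  2  'ba'
  10  s[13:],s[16:]  1  'b'
  11  s[16:],s[5:]  2  'bb'
  12  s[5:],s[1:]  4  'bbaa'
  13  s[1:],s[12:]  3  'bba'
  14  s[12:],s[15:]  2  'bb'
  15  s[15:],s[0:]  3  'bbb'
  16  s[0:],s[11:]  4  'bbba'
  17  s[11:],s[10:]  3  'bbb'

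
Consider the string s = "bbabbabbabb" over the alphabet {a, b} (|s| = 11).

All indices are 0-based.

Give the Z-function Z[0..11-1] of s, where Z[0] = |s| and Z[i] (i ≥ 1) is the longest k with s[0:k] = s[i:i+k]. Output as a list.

Z[0]=11
i=1: outside box; Z[1]=1 extend→box=[1,2)
i=2: outside box; Z[2]=0
i=3: outside box; Z[3]=8 extend→box=[3,11)
i=4: min(r-i=7, Z[1]=1)=1; Z[4]=1
i=5: min(r-i=6, Z[2]=0)=0; Z[5]=0
i=6: min(r-i=5, Z[3]=8)=5; Z[6]=5
i=7: min(r-i=4, Z[4]=1)=1; Z[7]=1
i=8: min(r-i=3, Z[5]=0)=0; Z[8]=0
i=9: min(r-i=2, Z[6]=5)=2; Z[9]=2
i=10: min(r-i=1, Z[7]=1)=1; Z[10]=1

[11, 1, 0, 8, 1, 0, 5, 1, 0, 2, 1]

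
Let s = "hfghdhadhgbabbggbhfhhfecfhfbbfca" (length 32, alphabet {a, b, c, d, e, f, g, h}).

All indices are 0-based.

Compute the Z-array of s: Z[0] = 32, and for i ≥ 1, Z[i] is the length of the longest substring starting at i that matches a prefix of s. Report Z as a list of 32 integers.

Z[0]=32
i=1: fresh scan; Z[1]=0
i=2: fresh scan; Z[2]=0
i=3: fresh scan; Z[3]=1 scan→box=[3,4)
i=4: fresh scan; Z[4]=0
i=5: fresh scan; Z[5]=1 scan→box=[5,6)
i=6: fresh scan; Z[6]=0
i=7: fresh scan; Z[7]=0
i=8: fresh scan; Z[8]=1 scan→box=[8,9)
i=9: fresh scan; Z[9]=0
i=10: fresh scan; Z[10]=0
i=11: fresh scan; Z[11]=0
i=12: fresh scan; Z[12]=0
i=13: fresh scan; Z[13]=0
i=14: fresh scan; Z[14]=0
i=15: fresh scan; Z[15]=0
i=16: fresh scan; Z[16]=0
i=17: fresh scan; Z[17]=2 scan→box=[17,19)
i=18: min(r-i=1, Z[1]=0)=0; Z[18]=0
i=19: fresh scan; Z[19]=1 scan→box=[19,20)
i=20: fresh scan; Z[20]=2 scan→box=[20,22)
i=21: min(r-i=1, Z[1]=0)=0; Z[21]=0
i=22: fresh scan; Z[22]=0
i=23: fresh scan; Z[23]=0
i=24: fresh scan; Z[24]=0
i=25: fresh scan; Z[25]=2 scan→box=[25,27)
i=26: min(r-i=1, Z[1]=0)=0; Z[26]=0
i=27: fresh scan; Z[27]=0
i=28: fresh scan; Z[28]=0
i=29: fresh scan; Z[29]=0
i=30: fresh scan; Z[30]=0
i=31: fresh scan; Z[31]=0

[32, 0, 0, 1, 0, 1, 0, 0, 1, 0, 0, 0, 0, 0, 0, 0, 0, 2, 0, 1, 2, 0, 0, 0, 0, 2, 0, 0, 0, 0, 0, 0]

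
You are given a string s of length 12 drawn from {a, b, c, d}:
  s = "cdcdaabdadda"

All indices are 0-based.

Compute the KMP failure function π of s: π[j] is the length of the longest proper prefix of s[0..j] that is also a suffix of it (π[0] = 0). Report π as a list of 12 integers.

π[0] = 0
j=1 s[j]='d': π[1]=0 (border '')
j=2 s[j]='c': π[2]=1 (border 'c')
j=3 s[j]='d': π[3]=2 (border 'cd')
j=4 s[j]='a': k: 2→0; π[4]=0 (border '')
j=5 s[j]='a': π[5]=0 (border '')
j=6 s[j]='b': π[6]=0 (border '')
j=7 s[j]='d': π[7]=0 (border '')
j=8 s[j]='a': π[8]=0 (border '')
j=9 s[j]='d': π[9]=0 (border '')
j=10 s[j]='d': π[10]=0 (border '')
j=11 s[j]='a': π[11]=0 (border '')

[0, 0, 1, 2, 0, 0, 0, 0, 0, 0, 0, 0]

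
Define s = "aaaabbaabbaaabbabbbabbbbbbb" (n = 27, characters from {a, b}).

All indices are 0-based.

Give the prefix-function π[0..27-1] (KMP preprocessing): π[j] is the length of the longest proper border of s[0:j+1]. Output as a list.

π[0] = 0
j=1 s[j]='a': π[1]=1 (border 'a')
j=2 s[j]='a': π[2]=2 (border 'aa')
j=3 s[j]='a': π[3]=3 (border 'aaa')
j=4 s[j]='b': k: 3→2→1→0; π[4]=0 (border '')
j=5 s[j]='b': π[5]=0 (border '')
j=6 s[j]='a': π[6]=1 (border 'a')
j=7 s[j]='a': π[7]=2 (border 'aa')
j=8 s[j]='b': k: 2→1→0; π[8]=0 (border '')
j=9 s[j]='b': π[9]=0 (border '')
j=10 s[j]='a': π[10]=1 (border 'a')
j=11 s[j]='a': π[11]=2 (border 'aa')
j=12 s[j]='a': π[12]=3 (border 'aaa')
j=13 s[j]='b': k: 3→2→1→0; π[13]=0 (border '')
j=14 s[j]='b': π[14]=0 (border '')
j=15 s[j]='a': π[15]=1 (border 'a')
j=16 s[j]='b': k: 1→0; π[16]=0 (border '')
j=17 s[j]='b': π[17]=0 (border '')
j=18 s[j]='b': π[18]=0 (border '')
j=19 s[j]='a': π[19]=1 (border 'a')
j=20 s[j]='b': k: 1→0; π[20]=0 (border '')
j=21 s[j]='b': π[21]=0 (border '')
j=22 s[j]='b': π[22]=0 (border '')
j=23 s[j]='b': π[23]=0 (border '')
j=24 s[j]='b': π[24]=0 (border '')
j=25 s[j]='b': π[25]=0 (border '')
j=26 s[j]='b': π[26]=0 (border '')

[0, 1, 2, 3, 0, 0, 1, 2, 0, 0, 1, 2, 3, 0, 0, 1, 0, 0, 0, 1, 0, 0, 0, 0, 0, 0, 0]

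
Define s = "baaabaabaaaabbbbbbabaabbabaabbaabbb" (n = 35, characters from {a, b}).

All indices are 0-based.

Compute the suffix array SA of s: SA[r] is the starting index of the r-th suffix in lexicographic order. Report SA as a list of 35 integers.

rank | idx | suffix
   0 |   8 | aaaabbbbbbabaabbabaabbaabbb
   1 |   1 | aaabaabaaaabbbbbbabaabbabaabbaabbb
   2 |   9 | aaabbbbbbabaabbabaabbaabbb
   3 |   5 | aabaaaabbbbbbabaabbabaabbaabbb
   4 |   2 | aabaabaaaabbbbbbabaabbabaabbaabbb
   5 |  26 | aabbaabbb
   6 |  20 | aabbabaabbaabbb
   7 |  30 | aabbb
   8 |  10 | aabbbbbbabaabbabaabbaabbb
   9 |   6 | abaaaabbbbbbabaabbabaabbaabbb
  10 |   3 | abaabaaaabbbbbbabaabbabaabbaabbb
  11 |  24 | abaabbaabbb
  12 |  18 | abaabbabaabbaabbb
  13 |  27 | abbaabbb
  14 |  21 | abbabaabbaabbb
  15 |  31 | abbb
  16 |  11 | abbbbbbabaabbabaabbaabbb
  17 |  34 | b
  18 |   7 | baaaabbbbbbabaabbabaabbaabbb
  19 |   0 | baaabaabaaaabbbbbbabaabbabaabbaabbb
  20 |   4 | baabaaaabbbbbbabaabbabaabbaabbb
  21 |  25 | baabbaabbb
  22 |  19 | baabbabaabbaabbb
  23 |  29 | baabbb
  24 |  23 | babaabbaabbb
  25 |  17 | babaabbabaabbaabbb
  26 |  33 | bb
  27 |  28 | bbaabbb
  28 |  22 | bbabaabbaabbb
  29 |  16 | bbabaabbabaabbaabbb
  30 |  32 | bbb
  31 |  15 | bbbabaabbabaabbaabbb
  32 |  14 | bbbbabaabbabaabbaabbb
  33 |  13 | bbbbbabaabbabaabbaabbb
  34 |  12 | bbbbbbabaabbabaabbaabbb

[8, 1, 9, 5, 2, 26, 20, 30, 10, 6, 3, 24, 18, 27, 21, 31, 11, 34, 7, 0, 4, 25, 19, 29, 23, 17, 33, 28, 22, 16, 32, 15, 14, 13, 12]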